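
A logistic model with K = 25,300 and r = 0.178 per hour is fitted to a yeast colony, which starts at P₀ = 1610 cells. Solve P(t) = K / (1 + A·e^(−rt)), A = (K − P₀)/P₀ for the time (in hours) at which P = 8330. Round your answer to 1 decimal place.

t ≈ 11.1 hours

A = (25300 − 1610)/1610 = 14.71429
8330 = 25300/(1 + 14.71429·e^(−0.178t)) → 1 + 14.71429·e^(−0.178t) = 3.03721
e^(−0.178t) = 0.138451 → t = ln(7.22275)/0.178 = 1.97724/0.178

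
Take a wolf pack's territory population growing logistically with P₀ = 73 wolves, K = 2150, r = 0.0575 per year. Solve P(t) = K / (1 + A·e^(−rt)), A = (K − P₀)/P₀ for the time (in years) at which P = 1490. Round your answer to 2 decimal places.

A = (2150 − 73)/73 = 28.45205
1490 = 2150/(1 + 28.45205·e^(−0.0575t)) → 1 + 28.45205·e^(−0.0575t) = 1.44295
e^(−0.0575t) = 0.015568 → t = ln(64.23267)/0.0575 = 4.16251/0.0575

t ≈ 72.39 years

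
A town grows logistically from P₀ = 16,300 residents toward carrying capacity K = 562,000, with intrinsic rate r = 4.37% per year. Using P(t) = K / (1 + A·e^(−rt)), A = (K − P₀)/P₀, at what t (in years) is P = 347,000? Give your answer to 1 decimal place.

A = (562000 − 16300)/16300 = 33.47853
347000 = 562000/(1 + 33.47853·e^(−0.0437t)) → 1 + 33.47853·e^(−0.0437t) = 1.6196
e^(−0.0437t) = 0.018507 → t = ln(54.03279)/0.0437 = 3.98959/0.0437

t ≈ 91.3 years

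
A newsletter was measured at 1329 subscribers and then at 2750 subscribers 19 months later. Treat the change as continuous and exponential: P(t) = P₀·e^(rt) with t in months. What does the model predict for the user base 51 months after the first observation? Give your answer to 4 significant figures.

r = ln(2750/1329) / 19 ≈ 0.038272 per month
P(51) = 1329 · e^(0.038272·51) = 1329 · 7.04197 ≈ 9358.78

≈ 9,359 subscribers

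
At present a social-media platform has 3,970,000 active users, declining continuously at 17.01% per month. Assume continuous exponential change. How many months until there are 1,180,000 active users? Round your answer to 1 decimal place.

t ≈ 7.1 months

1180000 = 3970000 · e^(-0.1701·t)
t = ln(1180000/3970000) / -0.1701 = ln(0.29723) / -0.1701 = -1.21325 / -0.1701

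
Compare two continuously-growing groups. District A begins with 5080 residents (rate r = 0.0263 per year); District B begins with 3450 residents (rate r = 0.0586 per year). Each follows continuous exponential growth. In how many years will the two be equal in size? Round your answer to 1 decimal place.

5080·e^(0.0263t) = 3450·e^(0.0586t)
5080/3450 = e^((0.0586 − 0.0263)t) → ln(1.47246) = 0.0323·t
t = 0.38694 / 0.0323

t ≈ 12.0 years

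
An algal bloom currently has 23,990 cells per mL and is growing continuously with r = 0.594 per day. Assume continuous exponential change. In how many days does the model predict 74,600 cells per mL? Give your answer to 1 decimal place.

74600 = 23990 · e^(0.594·t)
t = ln(74600/23990) / 0.594 = ln(3.10963) / 0.594 = 1.1345 / 0.594

t ≈ 1.9 days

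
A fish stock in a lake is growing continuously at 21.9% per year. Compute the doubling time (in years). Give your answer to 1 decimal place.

doubling time ≈ 3.2 years

doubling time = ln(2) / |r| = 0.69315 / 0.219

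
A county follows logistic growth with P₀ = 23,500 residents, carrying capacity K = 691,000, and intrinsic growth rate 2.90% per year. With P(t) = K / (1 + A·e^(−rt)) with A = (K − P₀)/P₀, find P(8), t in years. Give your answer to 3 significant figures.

≈ 29,400 residents

A = (691000 − 23500)/23500 = 28.40426
P(8) = 691000 / (1 + 28.40426·e^(−0.029·8)) = 691000 / (1 + 28.40426·0.792946)
= 691000 / 23.52304 ≈ 29375.45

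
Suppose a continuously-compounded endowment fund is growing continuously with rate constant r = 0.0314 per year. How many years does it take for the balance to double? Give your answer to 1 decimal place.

doubling time ≈ 22.1 years

doubling time = ln(2) / |r| = 0.69315 / 0.0314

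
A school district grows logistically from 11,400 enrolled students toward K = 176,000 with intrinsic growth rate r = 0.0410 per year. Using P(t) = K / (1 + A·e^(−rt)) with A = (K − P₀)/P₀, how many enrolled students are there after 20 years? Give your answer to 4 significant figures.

A = (176000 − 11400)/11400 = 14.4386
P(20) = 176000 / (1 + 14.4386·e^(−0.041·20)) = 176000 / (1 + 14.4386·0.440432)
= 176000 / 7.35921 ≈ 23915.59

≈ 23,920 enrolled students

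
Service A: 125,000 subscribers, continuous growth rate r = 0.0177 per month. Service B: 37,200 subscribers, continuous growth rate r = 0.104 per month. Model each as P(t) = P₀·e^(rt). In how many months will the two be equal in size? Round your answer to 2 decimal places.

125000·e^(0.0177t) = 37200·e^(0.104t)
125000/37200 = e^((0.104 − 0.0177)t) → ln(3.36022) = 0.0863·t
t = 1.212 / 0.0863

t ≈ 14.04 months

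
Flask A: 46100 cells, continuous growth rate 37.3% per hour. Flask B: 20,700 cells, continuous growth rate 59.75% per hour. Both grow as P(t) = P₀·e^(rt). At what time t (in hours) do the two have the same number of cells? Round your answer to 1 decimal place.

46100·e^(0.373t) = 20700·e^(0.5975t)
46100/20700 = e^((0.5975 − 0.373)t) → ln(2.22705) = 0.2245·t
t = 0.80068 / 0.2245

t ≈ 3.6 hours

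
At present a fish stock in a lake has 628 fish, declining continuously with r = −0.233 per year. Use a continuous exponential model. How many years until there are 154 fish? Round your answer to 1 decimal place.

154 = 628 · e^(-0.233·t)
t = ln(154/628) / -0.233 = ln(0.24522) / -0.233 = -1.40559 / -0.233

t ≈ 6.0 years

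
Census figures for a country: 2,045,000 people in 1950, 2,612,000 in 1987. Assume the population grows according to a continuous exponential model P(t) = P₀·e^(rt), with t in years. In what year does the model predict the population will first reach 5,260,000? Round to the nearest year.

year 2093

r = ln(2612000/2045000) / 37 = 0.24472/37 ≈ 0.006614 per year
t = ln(5260000/2045000) / r = 0.94473/0.006614 ≈ 142.84 years after 1950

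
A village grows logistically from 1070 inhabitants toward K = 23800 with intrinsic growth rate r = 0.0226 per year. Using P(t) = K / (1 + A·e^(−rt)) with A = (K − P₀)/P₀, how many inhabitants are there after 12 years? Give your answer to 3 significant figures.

≈ 1,380 inhabitants

A = (23800 − 1070)/1070 = 21.24299
P(12) = 23800 / (1 + 21.24299·e^(−0.0226·12)) = 23800 / (1 + 21.24299·0.762464)
= 23800 / 17.19702 ≈ 1383.96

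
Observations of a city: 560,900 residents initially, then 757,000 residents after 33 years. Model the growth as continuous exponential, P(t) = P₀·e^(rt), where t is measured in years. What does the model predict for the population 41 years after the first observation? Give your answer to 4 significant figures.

≈ 814,100 residents

r = ln(757000/560900) / 33 ≈ 0.009085 per year
P(41) = 560900 · e^(0.009085·41) = 560900 · 1.45136 ≈ 814070.56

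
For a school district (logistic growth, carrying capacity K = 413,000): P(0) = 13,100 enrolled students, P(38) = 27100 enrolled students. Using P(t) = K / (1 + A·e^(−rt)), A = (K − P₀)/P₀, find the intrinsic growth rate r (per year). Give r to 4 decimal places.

r ≈ 0.0201 per year

A = (413000 − 13100)/13100 = 30.52672
27100 = 413000/(1 + 30.52672·e^(−r·38)) → e^(−38r) = (15.23985 − 1)/30.52672 = 0.466472
r = −ln(0.466472)/38 = 0.76256/38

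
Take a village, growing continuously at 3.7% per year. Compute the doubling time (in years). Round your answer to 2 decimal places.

doubling time = ln(2) / |r| = 0.69315 / 0.037

doubling time ≈ 18.73 years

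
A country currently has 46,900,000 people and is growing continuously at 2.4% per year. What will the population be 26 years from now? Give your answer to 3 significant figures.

P(26) = 46900000 · e^(0.024·26) = 46900000 · e^(0.624)
= 46900000 · 1.86638 ≈ 87533158.46

≈ 87,500,000 people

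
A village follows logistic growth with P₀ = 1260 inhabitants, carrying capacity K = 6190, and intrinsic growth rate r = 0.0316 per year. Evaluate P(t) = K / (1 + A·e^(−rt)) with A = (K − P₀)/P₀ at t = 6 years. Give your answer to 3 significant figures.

≈ 1,460 inhabitants

A = (6190 − 1260)/1260 = 3.9127
P(6) = 6190 / (1 + 3.9127·e^(−0.0316·6)) = 6190 / (1 + 3.9127·0.82729)
= 6190 / 4.23694 ≈ 1460.96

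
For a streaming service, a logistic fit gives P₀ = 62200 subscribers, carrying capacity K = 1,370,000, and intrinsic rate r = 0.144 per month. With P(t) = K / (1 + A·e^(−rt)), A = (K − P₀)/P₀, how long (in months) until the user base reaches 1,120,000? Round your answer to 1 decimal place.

A = (1370000 − 62200)/62200 = 21.02572
1120000 = 1370000/(1 + 21.02572·e^(−0.144t)) → 1 + 21.02572·e^(−0.144t) = 1.22321
e^(−0.144t) = 0.010616 → t = ln(94.19524)/0.144 = 4.54537/0.144

t ≈ 31.6 months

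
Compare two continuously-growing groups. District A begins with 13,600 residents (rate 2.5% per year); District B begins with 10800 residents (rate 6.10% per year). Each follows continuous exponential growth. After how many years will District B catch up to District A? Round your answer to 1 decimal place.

13600·e^(0.025t) = 10800·e^(0.061t)
13600/10800 = e^((0.061 − 0.025)t) → ln(1.25926) = 0.036·t
t = 0.23052 / 0.036

t ≈ 6.4 years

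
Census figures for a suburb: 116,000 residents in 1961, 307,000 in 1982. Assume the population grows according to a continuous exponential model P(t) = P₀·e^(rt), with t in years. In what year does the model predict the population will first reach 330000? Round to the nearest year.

r = ln(307000/116000) / 21 = 0.97326/21 ≈ 0.046346 per year
t = ln(330000/116000) / r = 1.0455/0.046346 ≈ 22.56 years after 1961

year 1984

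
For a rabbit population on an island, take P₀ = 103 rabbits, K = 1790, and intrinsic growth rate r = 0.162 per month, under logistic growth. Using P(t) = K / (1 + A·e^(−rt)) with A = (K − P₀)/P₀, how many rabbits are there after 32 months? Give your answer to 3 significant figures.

A = (1790 − 103)/103 = 16.37864
P(32) = 1790 / (1 + 16.37864·e^(−0.162·32)) = 1790 / (1 + 16.37864·0.005606)
= 1790 / 1.09181 ≈ 1639.48

≈ 1,640 rabbits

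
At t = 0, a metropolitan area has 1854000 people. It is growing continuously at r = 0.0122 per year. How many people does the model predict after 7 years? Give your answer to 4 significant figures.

P(7) = 1854000 · e^(0.0122·7) = 1854000 · e^(0.0854)
= 1854000 · 1.08915 ≈ 2019289

≈ 2,019,000 people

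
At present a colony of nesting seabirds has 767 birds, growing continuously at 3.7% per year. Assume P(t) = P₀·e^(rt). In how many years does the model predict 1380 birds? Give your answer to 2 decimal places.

1380 = 767 · e^(0.037·t)
t = ln(1380/767) / 0.037 = ln(1.79922) / 0.037 = 0.58735 / 0.037

t ≈ 15.87 years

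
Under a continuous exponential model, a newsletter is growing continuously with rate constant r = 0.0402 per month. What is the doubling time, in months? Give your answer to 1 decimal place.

doubling time = ln(2) / |r| = 0.69315 / 0.0402

doubling time ≈ 17.2 months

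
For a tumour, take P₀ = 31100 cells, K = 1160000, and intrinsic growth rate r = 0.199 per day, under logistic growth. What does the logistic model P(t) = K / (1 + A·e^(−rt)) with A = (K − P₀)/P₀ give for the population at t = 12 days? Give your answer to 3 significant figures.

≈ 268,000 cells

A = (1160000 − 31100)/31100 = 36.29904
P(12) = 1160000 / (1 + 36.29904·e^(−0.199·12)) = 1160000 / (1 + 36.29904·0.091813)
= 1160000 / 4.33273 ≈ 267729.71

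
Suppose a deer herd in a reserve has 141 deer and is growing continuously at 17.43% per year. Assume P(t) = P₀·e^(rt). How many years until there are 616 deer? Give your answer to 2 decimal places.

616 = 141 · e^(0.1743·t)
t = ln(616/141) / 0.1743 = ln(4.36879) / 0.1743 = 1.47449 / 0.1743

t ≈ 8.46 years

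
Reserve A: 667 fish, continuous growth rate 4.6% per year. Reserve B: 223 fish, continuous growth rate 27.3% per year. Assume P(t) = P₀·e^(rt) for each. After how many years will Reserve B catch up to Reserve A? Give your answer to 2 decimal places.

t ≈ 4.83 years

667·e^(0.046t) = 223·e^(0.273t)
667/223 = e^((0.273 − 0.046)t) → ln(2.99103) = 0.227·t
t = 1.09562 / 0.227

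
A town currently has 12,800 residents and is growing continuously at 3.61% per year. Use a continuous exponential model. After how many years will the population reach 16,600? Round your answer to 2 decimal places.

t ≈ 7.20 years

16600 = 12800 · e^(0.0361·t)
t = ln(16600/12800) / 0.0361 = ln(1.29688) / 0.0361 = 0.25996 / 0.0361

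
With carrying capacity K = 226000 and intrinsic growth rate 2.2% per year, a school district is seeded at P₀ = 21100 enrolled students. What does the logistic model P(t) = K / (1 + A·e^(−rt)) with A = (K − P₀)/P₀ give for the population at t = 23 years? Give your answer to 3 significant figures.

≈ 33,000 enrolled students

A = (226000 − 21100)/21100 = 9.7109
P(23) = 226000 / (1 + 9.7109·e^(−0.022·23)) = 226000 / (1 + 9.7109·0.602902)
= 226000 / 6.85472 ≈ 32969.96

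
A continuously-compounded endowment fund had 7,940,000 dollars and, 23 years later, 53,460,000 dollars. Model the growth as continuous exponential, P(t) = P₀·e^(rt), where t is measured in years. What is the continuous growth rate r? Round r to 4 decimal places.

53460000 = 7940000 · e^(r·23)
e^(23r) = 53460000/7940000 = 6.733
r = ln(6.733) / 23 = 1.90702 / 23

r ≈ 0.0829 per year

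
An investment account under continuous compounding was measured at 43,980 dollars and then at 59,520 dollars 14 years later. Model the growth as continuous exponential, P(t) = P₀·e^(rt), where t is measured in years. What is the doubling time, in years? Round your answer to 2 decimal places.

doubling time ≈ 32.07 years

r = ln(59520/43980) / 14 = ln(1.35334) / 14 ≈ 0.021613 per year
doubling time = ln 2 / |r| = 0.69315 / 0.021613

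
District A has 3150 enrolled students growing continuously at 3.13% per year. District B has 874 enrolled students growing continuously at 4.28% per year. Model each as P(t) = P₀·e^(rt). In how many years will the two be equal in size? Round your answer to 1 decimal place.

3150·e^(0.0313t) = 874·e^(0.0428t)
3150/874 = e^((0.0428 − 0.0313)t) → ln(3.60412) = 0.0115·t
t = 1.28208 / 0.0115

t ≈ 111.5 years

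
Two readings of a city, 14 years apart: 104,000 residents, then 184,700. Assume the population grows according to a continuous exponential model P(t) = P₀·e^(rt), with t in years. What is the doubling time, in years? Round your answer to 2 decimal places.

r = ln(184700/104000) / 14 = ln(1.77596) / 14 ≈ 0.041024 per year
doubling time = ln 2 / |r| = 0.69315 / 0.041024

doubling time ≈ 16.90 years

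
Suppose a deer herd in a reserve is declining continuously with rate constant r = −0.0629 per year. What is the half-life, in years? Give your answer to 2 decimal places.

half-life ≈ 11.02 years

half-life = ln(2) / |r| = 0.69315 / 0.0629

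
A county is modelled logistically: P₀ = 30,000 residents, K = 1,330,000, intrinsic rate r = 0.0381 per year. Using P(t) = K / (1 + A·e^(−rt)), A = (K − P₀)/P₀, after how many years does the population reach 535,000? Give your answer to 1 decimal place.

t ≈ 88.5 years

A = (1330000 − 30000)/30000 = 43.33333
535000 = 1330000/(1 + 43.33333·e^(−0.0381t)) → 1 + 43.33333·e^(−0.0381t) = 2.48598
e^(−0.0381t) = 0.034292 → t = ln(29.16143)/0.0381 = 3.37285/0.0381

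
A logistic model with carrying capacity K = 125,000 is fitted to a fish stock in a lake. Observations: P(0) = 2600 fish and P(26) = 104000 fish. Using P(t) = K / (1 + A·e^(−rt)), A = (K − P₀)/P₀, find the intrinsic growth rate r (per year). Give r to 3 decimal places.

A = (125000 − 2600)/2600 = 47.07692
104000 = 125000/(1 + 47.07692·e^(−r·26)) → e^(−26r) = (1.20192 − 1)/47.07692 = 0.004289
r = −ln(0.004289)/26 = 5.45165/26

r ≈ 0.210 per year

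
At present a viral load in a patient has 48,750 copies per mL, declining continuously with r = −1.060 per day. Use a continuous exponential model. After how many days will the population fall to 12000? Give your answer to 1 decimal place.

t ≈ 1.3 days

12000 = 48750 · e^(-1.06·t)
t = ln(12000/48750) / -1.06 = ln(0.24615) / -1.06 = -1.4018 / -1.06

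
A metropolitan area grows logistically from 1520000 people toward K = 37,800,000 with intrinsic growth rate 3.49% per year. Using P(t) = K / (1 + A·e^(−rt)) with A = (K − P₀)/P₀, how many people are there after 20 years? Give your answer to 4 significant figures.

≈ 2,936,000 people

A = (37800000 − 1520000)/1520000 = 23.86842
P(20) = 37800000 / (1 + 23.86842·e^(−0.0349·20)) = 37800000 / (1 + 23.86842·0.497579)
= 37800000 / 12.87644 ≈ 2935594.85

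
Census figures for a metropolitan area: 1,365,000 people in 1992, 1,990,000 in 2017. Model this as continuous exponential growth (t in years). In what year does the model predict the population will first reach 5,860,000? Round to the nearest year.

r = ln(1990000/1365000) / 25 = 0.37698/25 ≈ 0.015079 per year
t = ln(5860000/1365000) / r = 1.457/0.015079 ≈ 96.62 years after 1992

year 2089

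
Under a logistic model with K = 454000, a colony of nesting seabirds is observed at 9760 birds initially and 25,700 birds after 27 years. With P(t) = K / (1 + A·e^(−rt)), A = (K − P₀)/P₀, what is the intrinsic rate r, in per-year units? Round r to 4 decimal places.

r ≈ 0.0372 per year

A = (454000 − 9760)/9760 = 45.51639
25700 = 454000/(1 + 45.51639·e^(−r·27)) → e^(−27r) = (17.66537 − 1)/45.51639 = 0.36614
r = −ln(0.36614)/27 = 1.00474/27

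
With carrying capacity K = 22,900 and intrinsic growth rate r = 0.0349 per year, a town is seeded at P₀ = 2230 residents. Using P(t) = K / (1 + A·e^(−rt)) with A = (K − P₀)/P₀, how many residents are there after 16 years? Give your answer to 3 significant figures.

A = (22900 − 2230)/2230 = 9.26906
P(16) = 22900 / (1 + 9.26906·e^(−0.0349·16)) = 22900 / (1 + 9.26906·0.572124)
= 22900 / 6.30305 ≈ 3633.16

≈ 3,630 residents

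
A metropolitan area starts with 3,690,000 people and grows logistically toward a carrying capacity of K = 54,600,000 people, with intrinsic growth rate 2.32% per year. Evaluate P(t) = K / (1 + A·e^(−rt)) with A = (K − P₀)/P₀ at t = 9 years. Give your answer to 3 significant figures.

≈ 4,480,000 people

A = (54600000 − 3690000)/3690000 = 13.79675
P(9) = 54600000 / (1 + 13.79675·e^(−0.0232·9)) = 54600000 / (1 + 13.79675·0.811558)
= 54600000 / 12.19685 ≈ 4476563.94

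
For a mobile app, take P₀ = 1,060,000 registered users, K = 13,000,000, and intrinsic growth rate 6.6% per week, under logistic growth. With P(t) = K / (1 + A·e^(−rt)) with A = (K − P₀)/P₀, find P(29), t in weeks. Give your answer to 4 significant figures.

≈ 4,885,000 registered users

A = (13000000 − 1060000)/1060000 = 11.26415
P(29) = 13000000 / (1 + 11.26415·e^(−0.066·29)) = 13000000 / (1 + 11.26415·0.147489)
= 13000000 / 2.66134 ≈ 4884755.19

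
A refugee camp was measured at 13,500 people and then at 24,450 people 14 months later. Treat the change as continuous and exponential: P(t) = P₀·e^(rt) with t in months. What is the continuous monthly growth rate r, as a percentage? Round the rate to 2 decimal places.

24450 = 13500 · e^(r·14)
e^(14r) = 24450/13500 = 1.81111
r = ln(1.81111) / 14 = 0.59394 / 14

r ≈ 4.24% per month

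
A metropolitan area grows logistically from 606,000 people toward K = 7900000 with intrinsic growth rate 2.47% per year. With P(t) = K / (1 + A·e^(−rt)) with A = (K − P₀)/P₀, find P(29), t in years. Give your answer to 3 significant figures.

A = (7900000 − 606000)/606000 = 12.0363
P(29) = 7900000 / (1 + 12.0363·e^(−0.0247·29)) = 7900000 / (1 + 12.0363·0.488557)
= 7900000 / 6.88042 ≈ 1148186.51

≈ 1,150,000 people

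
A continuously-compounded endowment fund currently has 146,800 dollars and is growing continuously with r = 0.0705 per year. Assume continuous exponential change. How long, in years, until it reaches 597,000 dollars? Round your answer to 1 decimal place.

597000 = 146800 · e^(0.0705·t)
t = ln(597000/146800) / 0.0705 = ln(4.06676) / 0.0705 = 1.40285 / 0.0705

t ≈ 19.9 years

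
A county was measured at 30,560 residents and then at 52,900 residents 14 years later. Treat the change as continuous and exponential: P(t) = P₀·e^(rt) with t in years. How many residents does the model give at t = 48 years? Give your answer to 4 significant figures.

r = ln(52900/30560) / 14 ≈ 0.039194 per year
P(48) = 30560 · e^(0.039194·48) = 30560 · 6.562 ≈ 200534.86

≈ 200,500 residents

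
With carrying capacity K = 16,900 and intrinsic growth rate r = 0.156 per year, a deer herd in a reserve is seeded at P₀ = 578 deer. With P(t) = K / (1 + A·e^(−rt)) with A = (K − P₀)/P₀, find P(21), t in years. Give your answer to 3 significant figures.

≈ 8,180 deer

A = (16900 − 578)/578 = 28.23875
P(21) = 16900 / (1 + 28.23875·e^(−0.156·21)) = 16900 / (1 + 28.23875·0.037779)
= 16900 / 2.06683 ≈ 8176.76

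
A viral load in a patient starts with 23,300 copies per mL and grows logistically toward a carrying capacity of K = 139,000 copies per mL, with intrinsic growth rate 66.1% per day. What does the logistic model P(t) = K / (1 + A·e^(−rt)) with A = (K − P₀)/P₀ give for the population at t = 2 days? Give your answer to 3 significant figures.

≈ 59,800 copies per mL

A = (139000 − 23300)/23300 = 4.96567
P(2) = 139000 / (1 + 4.96567·e^(−0.661·2)) = 139000 / (1 + 4.96567·0.266602)
= 139000 / 2.32385 ≈ 59814.43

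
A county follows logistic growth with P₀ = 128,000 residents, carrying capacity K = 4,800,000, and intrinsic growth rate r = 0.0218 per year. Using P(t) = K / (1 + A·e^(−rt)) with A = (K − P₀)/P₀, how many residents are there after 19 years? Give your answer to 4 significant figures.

≈ 191,100 residents

A = (4800000 − 128000)/128000 = 36.5
P(19) = 4800000 / (1 + 36.5·e^(−0.0218·19)) = 4800000 / (1 + 36.5·0.660869)
= 4800000 / 25.12171 ≈ 191069.8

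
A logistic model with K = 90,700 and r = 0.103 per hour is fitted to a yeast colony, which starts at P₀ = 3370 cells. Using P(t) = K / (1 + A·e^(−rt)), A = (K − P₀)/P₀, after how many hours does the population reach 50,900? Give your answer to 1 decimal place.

A = (90700 − 3370)/3370 = 25.91395
50900 = 90700/(1 + 25.91395·e^(−0.103t)) → 1 + 25.91395·e^(−0.103t) = 1.78193
e^(−0.103t) = 0.030174 → t = ln(33.1412)/0.103 = 3.50078/0.103

t ≈ 34.0 hours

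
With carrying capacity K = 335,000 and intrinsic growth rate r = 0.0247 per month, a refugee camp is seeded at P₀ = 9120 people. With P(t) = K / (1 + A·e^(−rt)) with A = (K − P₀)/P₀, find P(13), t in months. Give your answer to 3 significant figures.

A = (335000 − 9120)/9120 = 35.73246
P(13) = 335000 / (1 + 35.73246·e^(−0.0247·13)) = 335000 / (1 + 35.73246·0.725351)
= 335000 / 26.91856 ≈ 12444.94

≈ 12,400 people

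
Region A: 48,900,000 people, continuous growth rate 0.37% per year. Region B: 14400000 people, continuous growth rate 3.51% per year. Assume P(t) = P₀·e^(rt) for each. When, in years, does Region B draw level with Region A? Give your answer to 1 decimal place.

t ≈ 38.9 years

48900000·e^(0.0037t) = 14400000·e^(0.0351t)
48900000/14400000 = e^((0.0351 − 0.0037)t) → ln(3.39583) = 0.0314·t
t = 1.22255 / 0.0314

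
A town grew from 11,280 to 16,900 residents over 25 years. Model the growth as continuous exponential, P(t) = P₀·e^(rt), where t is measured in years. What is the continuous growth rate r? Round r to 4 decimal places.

r ≈ 0.0162 per year

16900 = 11280 · e^(r·25)
e^(25r) = 16900/11280 = 1.49823
r = ln(1.49823) / 25 = 0.40428 / 25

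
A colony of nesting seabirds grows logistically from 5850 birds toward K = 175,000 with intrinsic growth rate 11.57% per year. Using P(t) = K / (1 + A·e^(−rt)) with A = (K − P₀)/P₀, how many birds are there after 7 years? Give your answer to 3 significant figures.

≈ 12,600 birds

A = (175000 − 5850)/5850 = 28.91453
P(7) = 175000 / (1 + 28.91453·e^(−0.1157·7)) = 175000 / (1 + 28.91453·0.444903)
= 175000 / 13.86415 ≈ 12622.48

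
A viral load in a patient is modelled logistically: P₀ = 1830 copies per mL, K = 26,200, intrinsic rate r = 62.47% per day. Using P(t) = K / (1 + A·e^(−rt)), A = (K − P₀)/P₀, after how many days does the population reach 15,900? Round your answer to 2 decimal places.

A = (26200 − 1830)/1830 = 13.31694
15900 = 26200/(1 + 13.31694·e^(−0.6247t)) → 1 + 13.31694·e^(−0.6247t) = 1.6478
e^(−0.6247t) = 0.048645 → t = ln(20.55722)/0.6247 = 3.02321/0.6247

t ≈ 4.84 days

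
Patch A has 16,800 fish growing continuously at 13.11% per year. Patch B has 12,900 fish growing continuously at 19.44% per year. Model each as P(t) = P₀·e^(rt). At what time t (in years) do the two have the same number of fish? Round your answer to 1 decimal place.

t ≈ 4.2 years

16800·e^(0.1311t) = 12900·e^(0.1944t)
16800/12900 = e^((0.1944 − 0.1311)t) → ln(1.30233) = 0.0633·t
t = 0.26415 / 0.0633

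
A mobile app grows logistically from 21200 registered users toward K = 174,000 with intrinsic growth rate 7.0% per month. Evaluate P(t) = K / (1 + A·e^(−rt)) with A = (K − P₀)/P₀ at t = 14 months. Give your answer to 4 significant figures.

A = (174000 − 21200)/21200 = 7.20755
P(14) = 174000 / (1 + 7.20755·e^(−0.07·14)) = 174000 / (1 + 7.20755·0.375311)
= 174000 / 3.70507 ≈ 46962.64

≈ 46,960 registered users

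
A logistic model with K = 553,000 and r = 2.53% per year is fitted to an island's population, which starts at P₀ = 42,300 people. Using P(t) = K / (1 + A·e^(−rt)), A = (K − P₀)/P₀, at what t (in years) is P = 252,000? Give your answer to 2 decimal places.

A = (553000 − 42300)/42300 = 12.07329
252000 = 553000/(1 + 12.07329·e^(−0.0253t)) → 1 + 12.07329·e^(−0.0253t) = 2.19444
e^(−0.0253t) = 0.098933 → t = ln(10.10787)/0.0253 = 2.31331/0.0253

t ≈ 91.44 years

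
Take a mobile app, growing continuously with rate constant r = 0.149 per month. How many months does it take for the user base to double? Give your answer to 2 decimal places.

doubling time ≈ 4.65 months

doubling time = ln(2) / |r| = 0.69315 / 0.149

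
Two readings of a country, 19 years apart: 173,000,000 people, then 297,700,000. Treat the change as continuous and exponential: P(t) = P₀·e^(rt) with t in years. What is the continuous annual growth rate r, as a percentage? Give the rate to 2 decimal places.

297700000 = 173000000 · e^(r·19)
e^(19r) = 297700000/173000000 = 1.72081
r = ln(1.72081) / 19 = 0.54279 / 19

r ≈ 2.86% per year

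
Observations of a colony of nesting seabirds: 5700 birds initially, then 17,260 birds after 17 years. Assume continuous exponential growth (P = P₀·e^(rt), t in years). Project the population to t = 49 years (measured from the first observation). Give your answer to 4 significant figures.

≈ 138,900 birds

r = ln(17260/5700) / 17 ≈ 0.065172 per year
P(49) = 5700 · e^(0.065172·49) = 5700 · 24.37194 ≈ 138920.04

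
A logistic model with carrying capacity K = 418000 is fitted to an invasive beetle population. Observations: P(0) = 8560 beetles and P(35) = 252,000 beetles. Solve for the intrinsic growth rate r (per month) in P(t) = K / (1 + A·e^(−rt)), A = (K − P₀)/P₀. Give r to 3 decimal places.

A = (418000 − 8560)/8560 = 47.83178
252000 = 418000/(1 + 47.83178·e^(−r·35)) → e^(−35r) = (1.65873 − 1)/47.83178 = 0.013772
r = −ln(0.013772)/35 = 4.28513/35

r ≈ 0.122 per month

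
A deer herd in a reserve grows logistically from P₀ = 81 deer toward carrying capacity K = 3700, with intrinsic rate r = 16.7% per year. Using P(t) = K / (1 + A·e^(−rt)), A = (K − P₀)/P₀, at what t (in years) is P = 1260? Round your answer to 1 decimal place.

A = (3700 − 81)/81 = 44.67901
1260 = 3700/(1 + 44.67901·e^(−0.167t)) → 1 + 44.67901·e^(−0.167t) = 2.93651
e^(−0.167t) = 0.043343 → t = ln(23.07195)/0.167 = 3.13862/0.167

t ≈ 18.8 years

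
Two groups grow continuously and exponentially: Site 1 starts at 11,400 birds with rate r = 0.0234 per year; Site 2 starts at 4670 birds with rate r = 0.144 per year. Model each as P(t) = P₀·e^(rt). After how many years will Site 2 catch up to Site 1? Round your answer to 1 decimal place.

t ≈ 7.4 years

11400·e^(0.0234t) = 4670·e^(0.144t)
11400/4670 = e^((0.144 − 0.0234)t) → ln(2.44111) = 0.1206·t
t = 0.89245 / 0.1206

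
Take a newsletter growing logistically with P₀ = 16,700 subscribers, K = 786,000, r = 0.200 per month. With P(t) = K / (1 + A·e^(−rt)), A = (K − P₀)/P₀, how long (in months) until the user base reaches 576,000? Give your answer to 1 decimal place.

t ≈ 24.2 months

A = (786000 − 16700)/16700 = 46.06587
576000 = 786000/(1 + 46.06587·e^(−0.2t)) → 1 + 46.06587·e^(−0.2t) = 1.36458
e^(−0.2t) = 0.007914 → t = ln(126.3521)/0.2 = 4.83907/0.2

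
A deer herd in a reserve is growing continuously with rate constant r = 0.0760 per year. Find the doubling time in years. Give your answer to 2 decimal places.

doubling time ≈ 9.12 years

doubling time = ln(2) / |r| = 0.69315 / 0.076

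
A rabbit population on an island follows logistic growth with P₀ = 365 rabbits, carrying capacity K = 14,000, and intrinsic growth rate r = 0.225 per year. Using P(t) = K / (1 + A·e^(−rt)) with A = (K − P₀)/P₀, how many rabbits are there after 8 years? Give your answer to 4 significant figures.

A = (14000 − 365)/365 = 37.35616
P(8) = 14000 / (1 + 37.35616·e^(−0.225·8)) = 14000 / (1 + 37.35616·0.165299)
= 14000 / 7.17493 ≈ 1951.24

≈ 1,951 rabbits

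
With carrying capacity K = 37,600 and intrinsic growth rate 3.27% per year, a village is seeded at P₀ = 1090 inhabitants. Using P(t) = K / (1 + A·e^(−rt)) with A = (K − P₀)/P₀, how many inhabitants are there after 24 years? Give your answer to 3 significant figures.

A = (37600 − 1090)/1090 = 33.49541
P(24) = 37600 / (1 + 33.49541·e^(−0.0327·24)) = 37600 / (1 + 33.49541·0.456211)
= 37600 / 16.28097 ≈ 2309.44

≈ 2,310 inhabitants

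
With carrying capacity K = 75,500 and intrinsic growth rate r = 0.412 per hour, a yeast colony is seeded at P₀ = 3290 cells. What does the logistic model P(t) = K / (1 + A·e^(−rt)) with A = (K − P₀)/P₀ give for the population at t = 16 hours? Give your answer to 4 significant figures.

≈ 73,290 cells

A = (75500 − 3290)/3290 = 21.94833
P(16) = 75500 / (1 + 21.94833·e^(−0.412·16)) = 75500 / (1 + 21.94833·0.001371)
= 75500 / 1.0301 ≈ 73294.02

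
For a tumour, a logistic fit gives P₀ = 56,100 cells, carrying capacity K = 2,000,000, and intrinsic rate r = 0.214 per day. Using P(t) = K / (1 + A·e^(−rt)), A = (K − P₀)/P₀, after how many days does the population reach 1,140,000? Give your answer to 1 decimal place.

A = (2000000 − 56100)/56100 = 34.65062
1140000 = 2000000/(1 + 34.65062·e^(−0.214t)) → 1 + 34.65062·e^(−0.214t) = 1.75439
e^(−0.214t) = 0.021771 → t = ln(45.93222)/0.214 = 3.82717/0.214

t ≈ 17.9 days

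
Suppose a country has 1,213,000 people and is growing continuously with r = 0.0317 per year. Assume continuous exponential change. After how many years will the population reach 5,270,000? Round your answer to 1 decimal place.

5270000 = 1213000 · e^(0.0317·t)
t = ln(5270000/1213000) / 0.0317 = ln(4.3446) / 0.0317 = 1.46893 / 0.0317

t ≈ 46.3 years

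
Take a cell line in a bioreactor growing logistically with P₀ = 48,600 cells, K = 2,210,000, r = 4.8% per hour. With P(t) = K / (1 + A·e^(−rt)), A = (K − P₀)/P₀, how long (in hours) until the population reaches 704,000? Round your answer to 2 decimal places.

A = (2210000 − 48600)/48600 = 44.47325
704000 = 2210000/(1 + 44.47325·e^(−0.048t)) → 1 + 44.47325·e^(−0.048t) = 3.1392
e^(−0.048t) = 0.048101 → t = ln(20.78962)/0.048 = 3.03445/0.048

t ≈ 63.22 hours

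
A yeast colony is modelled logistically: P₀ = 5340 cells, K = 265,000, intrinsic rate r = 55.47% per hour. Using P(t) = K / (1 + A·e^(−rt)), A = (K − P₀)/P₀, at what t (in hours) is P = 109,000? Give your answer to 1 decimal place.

A = (265000 − 5340)/5340 = 48.62547
109000 = 265000/(1 + 48.62547·e^(−0.5547t)) → 1 + 48.62547·e^(−0.5547t) = 2.43119
e^(−0.5547t) = 0.029433 → t = ln(33.97549)/0.5547 = 3.52564/0.5547

t ≈ 6.4 hours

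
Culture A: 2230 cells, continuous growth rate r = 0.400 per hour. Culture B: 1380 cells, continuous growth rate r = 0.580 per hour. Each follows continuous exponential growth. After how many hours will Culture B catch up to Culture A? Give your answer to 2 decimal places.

2230·e^(0.4t) = 1380·e^(0.58t)
2230/1380 = e^((0.58 − 0.4)t) → ln(1.61594) = 0.18·t
t = 0.47992 / 0.18

t ≈ 2.67 hours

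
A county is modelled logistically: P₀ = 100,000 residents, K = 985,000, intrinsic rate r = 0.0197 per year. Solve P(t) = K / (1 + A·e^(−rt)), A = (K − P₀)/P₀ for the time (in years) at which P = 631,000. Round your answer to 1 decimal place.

A = (985000 − 100000)/100000 = 8.85
631000 = 985000/(1 + 8.85·e^(−0.0197t)) → 1 + 8.85·e^(−0.0197t) = 1.56101
e^(−0.0197t) = 0.063391 → t = ln(15.775)/0.0197 = 2.75843/0.0197

t ≈ 140.0 years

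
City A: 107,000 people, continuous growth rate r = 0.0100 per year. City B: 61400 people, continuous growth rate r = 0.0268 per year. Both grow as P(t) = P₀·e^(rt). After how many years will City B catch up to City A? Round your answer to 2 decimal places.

t ≈ 33.06 years

107000·e^(0.01t) = 61400·e^(0.0268t)
107000/61400 = e^((0.0268 − 0.01)t) → ln(1.74267) = 0.0168·t
t = 0.55542 / 0.0168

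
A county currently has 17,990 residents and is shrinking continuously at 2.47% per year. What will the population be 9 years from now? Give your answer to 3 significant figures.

P(9) = 17990 · e^(-0.0247·9) = 17990 · e^(-0.2223)
= 17990 · 0.80068 ≈ 14404.15

≈ 14,400 residents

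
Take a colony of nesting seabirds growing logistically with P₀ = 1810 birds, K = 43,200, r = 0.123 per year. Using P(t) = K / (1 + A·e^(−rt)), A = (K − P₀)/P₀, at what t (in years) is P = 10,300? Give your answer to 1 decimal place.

A = (43200 − 1810)/1810 = 22.8674
10300 = 43200/(1 + 22.8674·e^(−0.123t)) → 1 + 22.8674·e^(−0.123t) = 4.19417
e^(−0.123t) = 0.139682 → t = ln(7.1591)/0.123 = 1.96838/0.123

t ≈ 16.0 years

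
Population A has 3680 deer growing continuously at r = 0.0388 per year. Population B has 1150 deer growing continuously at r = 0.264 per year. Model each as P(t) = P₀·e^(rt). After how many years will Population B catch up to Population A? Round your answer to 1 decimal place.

3680·e^(0.0388t) = 1150·e^(0.264t)
3680/1150 = e^((0.264 − 0.0388)t) → ln(3.2) = 0.2252·t
t = 1.16315 / 0.2252

t ≈ 5.2 years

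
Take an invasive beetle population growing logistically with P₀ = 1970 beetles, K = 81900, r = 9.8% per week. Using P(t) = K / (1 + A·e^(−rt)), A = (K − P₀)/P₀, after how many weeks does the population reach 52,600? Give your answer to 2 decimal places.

A = (81900 − 1970)/1970 = 40.5736
52600 = 81900/(1 + 40.5736·e^(−0.098t)) → 1 + 40.5736·e^(−0.098t) = 1.55703
e^(−0.098t) = 0.013729 → t = ln(72.83862)/0.098 = 4.28825/0.098

t ≈ 43.76 weeks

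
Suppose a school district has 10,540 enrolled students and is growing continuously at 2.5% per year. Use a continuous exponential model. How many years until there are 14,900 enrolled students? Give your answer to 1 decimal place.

14900 = 10540 · e^(0.025·t)
t = ln(14900/10540) / 0.025 = ln(1.41366) / 0.025 = 0.34618 / 0.025

t ≈ 13.8 years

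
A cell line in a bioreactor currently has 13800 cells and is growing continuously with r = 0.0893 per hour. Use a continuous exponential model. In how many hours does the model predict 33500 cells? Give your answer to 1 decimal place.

t ≈ 9.9 hours

33500 = 13800 · e^(0.0893·t)
t = ln(33500/13800) / 0.0893 = ln(2.42754) / 0.0893 = 0.88688 / 0.0893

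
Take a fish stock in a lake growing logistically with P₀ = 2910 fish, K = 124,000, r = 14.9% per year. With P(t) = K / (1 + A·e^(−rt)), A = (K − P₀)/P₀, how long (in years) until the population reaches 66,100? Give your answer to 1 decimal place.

A = (124000 − 2910)/2910 = 41.61168
66100 = 124000/(1 + 41.61168·e^(−0.149t)) → 1 + 41.61168·e^(−0.149t) = 1.87595
e^(−0.149t) = 0.02105 → t = ln(47.50488)/0.149 = 3.86083/0.149

t ≈ 25.9 years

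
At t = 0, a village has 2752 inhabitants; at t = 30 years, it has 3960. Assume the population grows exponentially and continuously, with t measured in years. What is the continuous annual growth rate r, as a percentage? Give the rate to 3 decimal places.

r ≈ 1.213% per year

3960 = 2752 · e^(r·30)
e^(30r) = 3960/2752 = 1.43895
r = ln(1.43895) / 30 = 0.36392 / 30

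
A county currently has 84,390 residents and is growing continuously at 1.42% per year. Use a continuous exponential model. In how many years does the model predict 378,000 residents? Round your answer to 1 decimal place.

378000 = 84390 · e^(0.0142·t)
t = ln(378000/84390) / 0.0142 = ln(4.4792) / 0.0142 = 1.49945 / 0.0142

t ≈ 105.6 years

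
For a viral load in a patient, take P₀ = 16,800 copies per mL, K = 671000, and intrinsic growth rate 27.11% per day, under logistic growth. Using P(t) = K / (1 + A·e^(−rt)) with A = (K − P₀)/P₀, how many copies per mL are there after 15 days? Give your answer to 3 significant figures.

≈ 402,000 copies per mL

A = (671000 − 16800)/16800 = 38.94048
P(15) = 671000 / (1 + 38.94048·e^(−0.2711·15)) = 671000 / (1 + 38.94048·0.017137)
= 671000 / 1.66733 ≈ 402439.05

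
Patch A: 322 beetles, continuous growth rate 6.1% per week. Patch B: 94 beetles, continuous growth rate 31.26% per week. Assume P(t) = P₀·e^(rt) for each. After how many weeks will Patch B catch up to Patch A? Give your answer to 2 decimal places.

t ≈ 4.89 weeks

322·e^(0.061t) = 94·e^(0.3126t)
322/94 = e^((0.3126 − 0.061)t) → ln(3.42553) = 0.2516·t
t = 1.23126 / 0.2516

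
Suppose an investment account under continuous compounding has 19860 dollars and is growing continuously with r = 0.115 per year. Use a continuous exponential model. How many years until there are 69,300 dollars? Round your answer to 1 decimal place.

t ≈ 10.9 years

69300 = 19860 · e^(0.115·t)
t = ln(69300/19860) / 0.115 = ln(3.48943) / 0.115 = 1.24974 / 0.115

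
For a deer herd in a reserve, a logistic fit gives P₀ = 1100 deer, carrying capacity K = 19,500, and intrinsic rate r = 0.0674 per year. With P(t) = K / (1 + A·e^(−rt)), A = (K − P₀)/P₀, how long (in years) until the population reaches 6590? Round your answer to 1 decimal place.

A = (19500 − 1100)/1100 = 16.72727
6590 = 19500/(1 + 16.72727·e^(−0.0674t)) → 1 + 16.72727·e^(−0.0674t) = 2.95903
e^(−0.0674t) = 0.117116 → t = ln(8.53855)/0.0674 = 2.14459/0.0674

t ≈ 31.8 years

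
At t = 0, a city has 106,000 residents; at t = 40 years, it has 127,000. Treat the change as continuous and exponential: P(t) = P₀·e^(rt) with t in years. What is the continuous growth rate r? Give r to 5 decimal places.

r ≈ 0.00452 per year

127000 = 106000 · e^(r·40)
e^(40r) = 127000/106000 = 1.19811
r = ln(1.19811) / 40 = 0.18075 / 40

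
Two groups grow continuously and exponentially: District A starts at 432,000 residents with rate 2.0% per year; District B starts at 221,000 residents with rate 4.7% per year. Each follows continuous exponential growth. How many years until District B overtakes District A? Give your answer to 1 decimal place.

t ≈ 24.8 years

432000·e^(0.02t) = 221000·e^(0.047t)
432000/221000 = e^((0.047 − 0.02)t) → ln(1.95475) = 0.027·t
t = 0.67026 / 0.027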